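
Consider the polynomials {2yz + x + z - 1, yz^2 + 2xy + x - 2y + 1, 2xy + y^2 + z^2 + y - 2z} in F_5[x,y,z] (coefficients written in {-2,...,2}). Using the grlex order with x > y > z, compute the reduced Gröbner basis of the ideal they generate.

G = {x^3 + x^2 - y^2 + z^2 + 2x - y - 2, y^3 + x^2 - 2y^2 - z^2 + 2x - 2y + z - 2, z^3 - x^2 + y^2 - 2y - 2z + 2, xy - 2y^2 - 2z^2 - 2y - z, xz + 2y^2 - 2z^2 - 2x + y - 2, yz - 2x - 2z + 2}

f_1 = 2yz + x + z - 1, LT = yz.
f_2 = yz^2 + 2xy + x - 2y + 1, LT = yz^2.
f_3 = 2xy + y^2 + z^2 + y - 2z, LT = xy.

S(f_1,f_2): lcm = yz^2. S = -2xy - 2xz - 2z^2 - x + 2y + 2z - 1.
  reduce S modulo (f_1, f_2, f_3):
  remainder -2xz + y^2 - z^2 - x - 2y - 1 ≠ 0; add g_4 = -2xz + y^2 - z^2 - x - 2y - 1 to the basis.

S(f_1,f_3): lcm = xyz. S = 2y^2z + 2z^3 - 2x^2 - 2xz + 2yz + z^2 + 2x.
  reduce S modulo (f_1, f_2, f_3, g_4):
  remainder 2z^3 - 2x^2 + 2y^2 + y + z - 1 ≠ 0; add g_5 = 2z^3 - 2x^2 + 2y^2 + y + z - 1 to the basis.

S(f_1,g_4): lcm = xyz. S = -2y^3 + 2yz^2 - 2x^2 + 2xy - 2xz - y^2 + 2x + 2y.
  reduce S modulo (f_1, f_2, f_3, g_4, g_5):
  remainder -2y^3 - 2x^2 - y^2 + 2z^2 + x - y - 2z - 1 ≠ 0; add g_6 = -2y^3 - 2x^2 - y^2 + 2z^2 + x - y - 2z - 1 to the basis.

S(g_4,g_5): lcm = xz^3. S = 2y^2z^2 - 2z^4 + x^3 - xy^2 - 2xz^2 + yz^2 + 2xy + 2xz - 2z^2 - 2x.
  reduce S modulo (f_1, f_2, f_3, g_4, g_5, g_6):
  remainder x^3 + x^2 - y^2 + z^2 + 2x - y - 2 ≠ 0; add g_7 = x^3 + x^2 - y^2 + z^2 + 2x - y - 2 to the basis.

The other S-polynomials (S(f_2,f_3), S(f_2,g_4), S(f_3,g_4), S(f_1,g_5), S(f_2,g_5), S(f_3,g_5), S(f_1,g_6), S(f_2,g_6), S(f_3,g_6), S(g_4,g_6), S(g_5,g_6), S(f_1,g_7), S(f_2,g_7), S(f_3,g_7), S(g_4,g_7), S(g_5,g_7), S(g_6,g_7)) all reduce to 0 modulo the current basis, so we have a Gröbner basis.
Inter-reduce: drop elements whose leading term is divisible by another's, tail-reduce, and make monic.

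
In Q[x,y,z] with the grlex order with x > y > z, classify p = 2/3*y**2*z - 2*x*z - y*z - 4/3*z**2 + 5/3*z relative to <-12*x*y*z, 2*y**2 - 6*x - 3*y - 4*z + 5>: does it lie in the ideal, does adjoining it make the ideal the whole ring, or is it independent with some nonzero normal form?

2/3*y**2*z - 2*x*z - y*z - 4/3*z**2 + 5/3*z lies in I (it reduces to 0).

First compute the reduced Gröbner basis of I by Buchberger's algorithm.
f_1 = -12*x*y*z, LT = x*y*z.
f_2 = 2*y**2 - 6*x - 3*y - 4*z + 5, LT = y**2.

S(f_1,f_2): lcm = x*y**2*z. S = 3*x**2*z + 3/2*x*y*z + 2*x*z**2 - 5/2*x*z.
  leading term x**2*z: no divisor's leading term divides it; move 3*x**2*z to the remainder.
  leading term x*y*z: subtract (-1/8)·f_1 from 3/2*x*y*z + 2*x*z**2 - 5/2*x*z → 2*x*z**2 - 5/2*x*z
  leading term x*z**2: no divisor's leading term divides it; move 2*x*z**2 to the remainder.
  leading term x*z: no divisor's leading term divides it; move -5/2*x*z to the remainder.
  remainder 3*x**2*z + 2*x*z**2 - 5/2*x*z ≠ 0; add h_3 = 3*x**2*z + 2*x*z**2 - 5/2*x*z to the basis.

S(f_1,h_3): lcm = x**2*y*z. S = -2/3*x*y*z**2 + 5/6*x*y*z.
  leading term x*y*z**2: subtract (1/18*z)·f_1 from -2/3*x*y*z**2 + 5/6*x*y*z → 5/6*x*y*z
  leading term x*y*z: subtract (-5/72)·f_1 from 5/6*x*y*z → 0
  remainder 0.

S(f_2,h_3): leading monomials are coprime, so the S-polynomial reduces to 0 (Buchberger's first criterion).
Every S-polynomial of the final basis reduces to 0, so we have a Gröbner basis.
Inter-reduce: drop elements whose leading term is divisible by another's, tail-reduce, and make monic.
Reduced Gröbner basis: {x**2*z + 2/3*x*z**2 - 5/6*x*z, x*y*z, y**2 - 3*x - 3/2*y - 2*z + 5/2}.
Label its elements g_1 = x**2*z + 2/3*x*z**2 - 5/6*x*z, g_2 = x*y*z, g_3 = y**2 - 3*x - 3/2*y - 2*z + 5/2.

Reduce p = 2/3*y**2*z - 2*x*z - y*z - 4/3*z**2 + 5/3*z modulo G:
  leading term y**2*z: subtract (2/3*z)·g_3 from 2/3*y**2*z - 2*x*z - y*z - 4/3*z**2 + 5/3*z → 0
  normal form = 0.
Since the normal form is 0, p ∈ I.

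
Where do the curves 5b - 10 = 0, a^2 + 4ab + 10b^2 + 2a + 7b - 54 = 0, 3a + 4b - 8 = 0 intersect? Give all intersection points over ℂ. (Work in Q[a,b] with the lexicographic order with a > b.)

{(0, 2)}

Compute a lex Gröbner basis by Buchberger's algorithm.
f_1 = 5b - 10, LT = b.
f_2 = a^2 + 4ab + 2a + 10b^2 + 7b - 54, LT = a^2.
f_3 = 3a + 4b - 8, LT = a.

S(f_1,f_2): leading monomials are coprime, so the S-polynomial reduces to 0 (Buchberger's first criterion).
S(f_1,f_3): leading monomials are coprime, so the S-polynomial reduces to 0 (Buchberger's first criterion).
S(f_2,f_3): lcm = a^2. S = 8/3ab + 14/3a + 10b^2 + 7b - 54.
  leading term ab: subtract (8/15a)·f_1 from 8/3ab + 14/3a + 10b^2 + 7b - 54 → 10a + 10b^2 + 7b - 54
  leading term a: subtract (10/3)·f_3 from 10a + 10b^2 + 7b - 54 → 10b^2 - 19/3b - 82/3
  leading term b^2: subtract (2b)·f_1 from 10b^2 - 19/3b - 82/3 → 41/3b - 82/3
  leading term b: subtract (41/15)·f_1 from 41/3b - 82/3 → 0
  remainder 0.

Every S-polynomial of the final basis reduces to 0, so we have a Gröbner basis.
Inter-reduce: drop elements whose leading term is divisible by another's, tail-reduce, and make monic.
Reduced Gröbner basis: {a, b - 2}.

A lex Gröbner basis eliminates variables successively. Here b - 2 depends only on b, with roots {2}; lifting each root through the earlier basis elements recovers the full solutions.
  b = 2: the earlier basis element becomes a = 0, giving a = 0 — point (0, 2).
Zero-dimensionality of the ideal guarantees finitely many solutions over ℂ.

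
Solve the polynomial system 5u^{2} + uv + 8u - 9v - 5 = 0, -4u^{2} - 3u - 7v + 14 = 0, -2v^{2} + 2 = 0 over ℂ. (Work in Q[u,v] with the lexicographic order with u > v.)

{(1, 1)}

Compute a lex Gröbner basis by Buchberger's algorithm.
f_1 = 5u^{2} + uv + 8u - 9v - 5, LT = u^{2}.
f_2 = -4u^{2} - 3u - 7v + 14, LT = u^{2}.
f_3 = -2v^{2} + 2, LT = v^{2}.

S(f_1,f_2): lcm = u^{2}. S = \tfrac{1}{5}uv + \tfrac{17}{20}u - \tfrac{71}{20}v + \tfrac{5}{2}.
  leading term uv: no divisor's leading term divides it; move \tfrac{1}{5}uv to the remainder.
  leading term u: no divisor's leading term divides it; move \tfrac{17}{20}u to the remainder.
  leading term v: no divisor's leading term divides it; move -\tfrac{71}{20}v to the remainder.
  leading term 1: no divisor's leading term divides it; move \tfrac{5}{2} to the remainder.
  remainder \tfrac{1}{5}uv + \tfrac{17}{20}u - \tfrac{71}{20}v + \tfrac{5}{2} ≠ 0; add h_4 = \tfrac{1}{5}uv + \tfrac{17}{20}u - \tfrac{71}{20}v + \tfrac{5}{2} to the basis.

S(f_1,h_4): lcm = u^{2}v. S = -\tfrac{17}{4}u^{2} + \tfrac{1}{5}uv^{2} + \tfrac{387}{20}uv - \tfrac{25}{2}u - \tfrac{9}{5}v^{2} - v.
  leading term u^{2}: subtract (-\tfrac{17}{20})·f_1 from -\tfrac{17}{4}u^{2} + \tfrac{1}{5}uv^{2} + \tfrac{387}{20}uv - \tfrac{25}{2}u - \tfrac{9}{5}v^{2} - v → \tfrac{1}{5}uv^{2} + \tfrac{101}{5}uv - \tfrac{57}{10}u - \tfrac{9}{5}v^{2} - \tfrac{173}{20}v - \tfrac{17}{4}
  leading term uv^{2}: subtract (-\tfrac{1}{10}u)·f_3 from \tfrac{1}{5}uv^{2} + \tfrac{101}{5}uv - \tfrac{57}{10}u - \tfrac{9}{5}v^{2} - \tfrac{173}{20}v - \tfrac{17}{4} → \tfrac{101}{5}uv - \tfrac{11}{2}u - \tfrac{9}{5}v^{2} - \tfrac{173}{20}v - \tfrac{17}{4}
  leading term uv: subtract (101)·h_4 from \tfrac{101}{5}uv - \tfrac{11}{2}u - \tfrac{9}{5}v^{2} - \tfrac{173}{20}v - \tfrac{17}{4} → -\tfrac{1827}{20}u - \tfrac{9}{5}v^{2} + \tfrac{3499}{10}v - \tfrac{1027}{4}
  leading term u: no divisor's leading term divides it; move -\tfrac{1827}{20}u to the remainder.
  leading term v^{2}: subtract (\tfrac{9}{10})·f_3 from -\tfrac{9}{5}v^{2} + \tfrac{3499}{10}v - \tfrac{1027}{4} → \tfrac{3499}{10}v - \tfrac{5171}{20}
  leading term v: no divisor's leading term divides it; move \tfrac{3499}{10}v to the remainder.
  leading term 1: no divisor's leading term divides it; move -\tfrac{5171}{20} to the remainder.
  remainder -\tfrac{1827}{20}u + \tfrac{3499}{10}v - \tfrac{5171}{20} ≠ 0; add h_5 = -\tfrac{1827}{20}u + \tfrac{3499}{10}v - \tfrac{5171}{20} to the basis.

S(f_2,h_4): lcm = u^{2}v. S = -\tfrac{17}{4}u^{2} + \tfrac{37}{2}uv - \tfrac{25}{2}u + \tfrac{7}{4}v^{2} - \tfrac{7}{2}v.
  leading term u^{2}: subtract (-\tfrac{17}{20})·f_1 from -\tfrac{17}{4}u^{2} + \tfrac{37}{2}uv - \tfrac{25}{2}u + \tfrac{7}{4}v^{2} - \tfrac{7}{2}v → \tfrac{387}{20}uv - \tfrac{57}{10}u + \tfrac{7}{4}v^{2} - \tfrac{223}{20}v - \tfrac{17}{4}
  leading term uv: subtract (\tfrac{387}{4})·h_4 from \tfrac{387}{20}uv - \tfrac{57}{10}u + \tfrac{7}{4}v^{2} - \tfrac{223}{20}v - \tfrac{17}{4} → -\tfrac{1407}{16}u + \tfrac{7}{4}v^{2} + \tfrac{5317}{16}v - \tfrac{1969}{8}
  leading term u: subtract (\tfrac{335}{348})·h_5 from -\tfrac{1407}{16}u + \tfrac{7}{4}v^{2} + \tfrac{5317}{16}v - \tfrac{1969}{8} → \tfrac{7}{4}v^{2} - \tfrac{6287}{1392}v + \tfrac{3851}{1392}
  leading term v^{2}: subtract (-\tfrac{7}{8})·f_3 from \tfrac{7}{4}v^{2} - \tfrac{6287}{1392}v + \tfrac{3851}{1392} → -\tfrac{6287}{1392}v + \tfrac{6287}{1392}
  leading term v: no divisor's leading term divides it; move -\tfrac{6287}{1392}v to the remainder.
  leading term 1: no divisor's leading term divides it; move \tfrac{6287}{1392} to the remainder.
  remainder -\tfrac{6287}{1392}v + \tfrac{6287}{1392} ≠ 0; add h_6 = -\tfrac{6287}{1392}v + \tfrac{6287}{1392} to the basis.

The other S-polynomials (S(f_1,f_3), S(f_2,f_3), S(f_3,h_4), S(f_1,h_5), S(f_2,h_5), S(f_3,h_5), S(h_4,h_5), S(f_1,h_6), S(f_2,h_6), S(f_3,h_6), S(h_4,h_6), S(h_5,h_6)) all reduce to 0 modulo the current basis, so we have a Gröbner basis.
Inter-reduce: drop elements whose leading term is divisible by another's, tail-reduce, and make monic.
Reduced Gröbner basis: {u - 1, v - 1}.

From the last basis element, v - 1 = 0, so v takes values in {1}. Each choice, substituted upward through the basis, yields the corresponding point(s) of the solution set.
  v = 1: the earlier basis element becomes u - 1 = 0, giving u = 1 — point (1, 1).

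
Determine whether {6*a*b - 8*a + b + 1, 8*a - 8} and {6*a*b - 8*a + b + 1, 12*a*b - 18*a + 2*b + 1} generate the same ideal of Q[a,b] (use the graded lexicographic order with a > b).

No, the ideals differ.

Two ideals are equal iff their reduced Gröbner bases coincide (the reduced basis is unique for a fixed ordering).
Buchberger on the first generating set:
f_1 = 6*a*b - 8*a + b + 1, LT = a*b.
f_2 = 8*a - 8, LT = a.

S(f_1,f_2): lcm = a*b. S = -4/3*a + 7/6*b + 1/6.
  leading term a: subtract (-1/6)·f_2 from -4/3*a + 7/6*b + 1/6 → 7/6*b - 7/6
  leading term b: no divisor's leading term divides it; move 7/6*b to the remainder.
  leading term 1: no divisor's leading term divides it; move -7/6 to the remainder.
  remainder 7/6*b - 7/6 ≠ 0; add g_3 = 7/6*b - 7/6 to the basis.

The other S-polynomials (S(f_1,g_3), S(f_2,g_3)) all reduce to 0 modulo the current basis, so we have a Gröbner basis.
Inter-reduce: drop elements whose leading term is divisible by another's, tail-reduce, and make monic.
Reduced Gröbner basis: {a - 1, b - 1}.

Buchberger on the second generating set:
h_1 = 6*a*b - 8*a + b + 1, LT = a*b.
h_2 = 12*a*b - 18*a + 2*b + 1, LT = a*b.

S(h_1,h_2): lcm = a*b. S = 1/6*a + 1/12.
  leading term a: no divisor's leading term divides it; move 1/6*a to the remainder.
  leading term 1: no divisor's leading term divides it; move 1/12 to the remainder.
  remainder 1/6*a + 1/12 ≠ 0; add k_3 = 1/6*a + 1/12 to the basis.

S(h_1,k_3): lcm = a*b. S = -4/3*a - 1/3*b + 1/6.
  leading term a: subtract (-8)·k_3 from -4/3*a - 1/3*b + 1/6 → -1/3*b + 5/6
  leading term b: no divisor's leading term divides it; move -1/3*b to the remainder.
  leading term 1: no divisor's leading term divides it; move 5/6 to the remainder.
  remainder -1/3*b + 5/6 ≠ 0; add k_4 = -1/3*b + 5/6 to the basis.

The other S-polynomials (S(h_2,k_3), S(h_1,k_4), S(h_2,k_4), S(k_3,k_4)) all reduce to 0 modulo the current basis, so we have a Gröbner basis.
Inter-reduce: drop elements whose leading term is divisible by another's, tail-reduce, and make monic.
Reduced Gröbner basis: {a + 1/2, b - 5/2}.

These differ, so the ideals are not equal.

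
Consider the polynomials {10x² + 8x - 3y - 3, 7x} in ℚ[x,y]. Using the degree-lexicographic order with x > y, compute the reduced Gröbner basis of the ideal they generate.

G = {x, y + 1}

f_1 = 10x² + 8x - 3y - 3, LT = x².
f_2 = 7x, LT = x.

S(f_1,f_2): lcm = x². S = ⅘x - 3/10y - 3/10.
  leading term x: subtract (4/35)·f_2 from ⅘x - 3/10y - 3/10 → -3/10y - 3/10
  leading term y: no divisor's leading term divides it; move -3/10y to the remainder.
  leading term 1: no divisor's leading term divides it; move -3/10 to the remainder.
  remainder -3/10y - 3/10 ≠ 0; add g_3 = -3/10y - 3/10 to the basis.

S(f_1,g_3): leading monomials are coprime, so the S-polynomial reduces to 0 (Buchberger's first criterion).
S(f_2,g_3): leading monomials are coprime, so the S-polynomial reduces to 0 (Buchberger's first criterion).
Every S-polynomial of the final basis reduces to 0, so we have a Gröbner basis.
Inter-reduce: drop elements whose leading term is divisible by another's, tail-reduce, and make monic.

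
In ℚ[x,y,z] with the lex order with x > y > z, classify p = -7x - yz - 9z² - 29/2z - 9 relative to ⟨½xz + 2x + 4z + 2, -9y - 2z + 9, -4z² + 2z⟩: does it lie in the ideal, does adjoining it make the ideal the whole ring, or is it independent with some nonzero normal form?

Adjoining -7x - yz - 9z² - 29/2z - 9 makes the ideal the whole ring: the system is inconsistent.

First compute the reduced Gröbner basis of I by Buchberger's algorithm.
f_1 = ½xz + 2x + 4z + 2, LT = xz.
f_2 = -9y - 2z + 9, LT = y.
f_3 = -4z² + 2z, LT = z².

S(f_1,f_3): lcm = xz². S = 9/2xz + 8z² + 4z.
  leading term xz: subtract (9)·f_1 from 9/2xz + 8z² + 4z → -18x + 8z² - 32z - 18
  leading term x: no divisor's leading term divides it; move -18x to the remainder.
  leading term z²: subtract (-2)·f_3 from 8z² - 32z - 18 → -28z - 18
  leading term z: no divisor's leading term divides it; move -28z to the remainder.
  leading term 1: no divisor's leading term divides it; move -18 to the remainder.
  remainder -18x - 28z - 18 ≠ 0; add h_4 = -18x - 28z - 18 to the basis.

The other S-polynomials (S(f_1,f_2), S(f_2,f_3), S(f_1,h_4), S(f_2,h_4), S(f_3,h_4)) all reduce to 0 modulo the current basis, so we have a Gröbner basis.
Inter-reduce: drop elements whose leading term is divisible by another's, tail-reduce, and make monic.
Reduced Gröbner basis: {x + 14/9z + 1, y + 2/9z - 1, z² - ½z}.
Label its elements g_1 = x + 14/9z + 1, g_2 = y + 2/9z - 1, g_3 = z² - ½z.

Reduce p = -7x - yz - 9z² - 29/2z - 9 modulo G:
  leading term x: subtract (-7)·g_1 from -7x - yz - 9z² - 29/2z - 9 → -yz - 9z² - 65/18z - 2
  leading term yz: subtract (-z)·g_2 from -yz - 9z² - 65/18z - 2 → -79/9z² - 83/18z - 2
  leading term z²: subtract (-79/9)·g_3 from -79/9z² - 83/18z - 2 → -9z - 2
  leading term z: no divisor's leading term divides it; move -9z to the remainder.
  leading term 1: no divisor's leading term divides it; move -2 to the remainder.
  normal form = -9z - 2.
The normal form is nonzero, so p ∉ I. Since p minus its normal form lies in I, I + (p) = I + (r) where r = -9z - 2; decide whether this ideal is the whole ring.
Run Buchberger on G together with r (pairs among the g_i already reduce to 0 since G is a Gröbner basis):
g_1 = x + 14/9z + 1, LT = x.
g_2 = y + 2/9z - 1, LT = y.
g_3 = z² - ½z, LT = z².
r = -9z - 2, LT = z.

S(g_3,r): lcm = z². S = -13/18z.
  leading term z: subtract (13/162)·r from -13/18z → 13/81
  leading term 1: no divisor's leading term divides it; move 13/81 to the remainder.
  remainder 13/81 ≠ 0; add m_5 = 13/81 to the basis.

The other S-polynomials (S(g_1,g_2), S(g_1,g_3), S(g_1,r), S(g_2,g_3), S(g_2,r), S(g_1,m_5), S(g_2,m_5), S(g_3,m_5), S(r,m_5)) all reduce to 0 modulo the current basis, so we have a Gröbner basis.
Inter-reduce: drop elements whose leading term is divisible by another's, tail-reduce, and make monic.
Reduced Gröbner basis: {1}.
The reduced Gröbner basis of I + (p) is {1}: the ideal is the whole ring, so the enlarged system has no common solution — adjoining p is inconsistent.

Ideal membership is decidable via reduction modulo a Gröbner basis.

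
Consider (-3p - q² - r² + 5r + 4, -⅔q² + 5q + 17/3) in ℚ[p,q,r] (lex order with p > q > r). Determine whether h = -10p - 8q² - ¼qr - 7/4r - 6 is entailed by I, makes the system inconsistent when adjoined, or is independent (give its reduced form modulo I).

-10p - 8q² - ¼qr - 7/4r - 6 is independent of I; its normal form modulo I is -¼qr - 35q + 10/3r² - 221/12r - 59.

First compute the reduced Gröbner basis of I by Buchberger's algorithm.
f_1 = -3p - q² - r² + 5r + 4, LT = p.
f_2 = -⅔q² + 5q + 17/3, LT = q².

The S-polynomials (S(f_1,f_2)) all reduce to 0 modulo the current basis, so we have a Gröbner basis.
Inter-reduce: drop elements whose leading term is divisible by another's, tail-reduce, and make monic.
Reduced Gröbner basis: {p + 5/2q + ⅓r² - 5/3r + 3/2, q² - 15/2q - 17/2}.
Label its elements g_1 = p + 5/2q + ⅓r² - 5/3r + 3/2, g_2 = q² - 15/2q - 17/2.

Reduce h = -10p - 8q² - ¼qr - 7/4r - 6 modulo G:
  leading term p: subtract (-10)·g_1 from -10p - 8q² - ¼qr - 7/4r - 6 → -8q² - ¼qr + 25q + 10/3r² - 221/12r + 9
  leading term q²: subtract (-8)·g_2 from -8q² - ¼qr + 25q + 10/3r² - 221/12r + 9 → -¼qr - 35q + 10/3r² - 221/12r - 59
  leading term qr: no divisor's leading term divides it; move -¼qr to the remainder.
  leading term q: no divisor's leading term divides it; move -35q to the remainder.
  leading term r²: no divisor's leading term divides it; move 10/3r² to the remainder.
  leading term r: no divisor's leading term divides it; move -221/12r to the remainder.
  leading term 1: no divisor's leading term divides it; move -59 to the remainder.
  normal form = -¼qr - 35q + 10/3r² - 221/12r - 59.
The normal form is nonzero, so h ∉ I. Since h minus its normal form lies in I, I + (h) = I + (n) where n = -¼qr - 35q + 10/3r² - 221/12r - 59; decide whether this ideal is the whole ring.
Run Buchberger on G together with n (pairs among the g_i already reduce to 0 since G is a Gröbner basis):
g_1 = p + 5/2q + ⅓r² - 5/3r + 3/2, LT = p.
g_2 = q² - 15/2q - 17/2, LT = q².
n = -¼qr - 35q + 10/3r² - 221/12r - 59, LT = qr.

S(g_2,n): lcm = q²r. S = -140q² + 40/3qr² - 487/6qr - 236q - 17/2r.
  leading term q²: subtract (-140)·g_2 from -140q² + 40/3qr² - 487/6qr - 236q - 17/2r → 40/3qr² - 487/6qr - 1286q - 17/2r - 1190
  leading term qr²: subtract (-160/3r)·n from 40/3qr² - 487/6qr - 1286q - 17/2r - 1190 → -11687/6qr - 1286q + 1600/9r³ - 8840/9r² - 18931/6r - 1190
  leading term qr: subtract (23374/3)·n from -11687/6qr - 1286q + 1600/9r³ - 8840/9r² - 18931/6r - 1190 → 814232/3q + 1600/9r³ - 80860/3r² + 1263017/9r + 1375496/3
  leading term q: no divisor's leading term divides it; move 814232/3q to the remainder.
  leading term r³: no divisor's leading term divides it; move 1600/9r³ to the remainder.
  leading term r²: no divisor's leading term divides it; move -80860/3r² to the remainder.
  leading term r: no divisor's leading term divides it; move 1263017/9r to the remainder.
  leading term 1: no divisor's leading term divides it; move 1375496/3 to the remainder.
  remainder 814232/3q + 1600/9r³ - 80860/3r² + 1263017/9r + 1375496/3 ≠ 0; add m_4 = 814232/3q + 1600/9r³ - 80860/3r² + 1263017/9r + 1375496/3 to the basis.

S(g_2,m_4): lcm = q². S = -200/305337qr³ + 20215/203558qr² - 1263017/2442696qr - 1870559/203558q - 17/2.
  leading term qr³: subtract (800/305337r²)·n from -200/305337qr³ + 20215/203558qr² - 1263017/2442696qr - 1870559/203558q - 17/2 → 116645/610674qr² - 1263017/2442696qr - 1870559/203558q - 8000/916011r⁴ + 2600/53883r³ + 47200/305337r² - 17/2
  leading term qr²: subtract (-233290/305337r)·n from 116645/610674qr² - 1263017/2442696qr - 1870559/203558q - 8000/916011r⁴ + 2600/53883r³ + 47200/305337r² - 17/2 → -22194739/814232qr - 1870559/203558q - 8000/916011r⁴ + 2377100/916011r³ - 25495345/1832022r² - 13764110/305337r - 17/2
  leading term qr: subtract (22194739/203558)·n from -22194739/814232qr - 1870559/203558q - 8000/916011r⁴ + 2377100/916011r³ - 25495345/1832022r² - 13764110/305337r - 17/2 → 3807q - 8000/916011r⁴ + 2377100/916011r³ - 691337515/1832022r² + 4794924439/2442696r + 653879679/101779
  leading term q: subtract (11421/814232)·m_4 from 3807q - 8000/916011r⁴ + 2377100/916011r³ - 691337515/1832022r² + 4794924439/2442696r + 653879679/101779 → -8000/916011r⁴ + 92900/916011r³ + 644515/916011r² - 1672660/305337r - 684480/101779
  leading term r⁴: no divisor's leading term divides it; move -8000/916011r⁴ to the remainder.
  leading term r³: no divisor's leading term divides it; move 92900/916011r³ to the remainder.
  leading term r²: no divisor's leading term divides it; move 644515/916011r² to the remainder.
  leading term r: no divisor's leading term divides it; move -1672660/305337r to the remainder.
  leading term 1: no divisor's leading term divides it; move -684480/101779 to the remainder.
  remainder -8000/916011r⁴ + 92900/916011r³ + 644515/916011r² - 1672660/305337r - 684480/101779 ≠ 0; add m_5 = -8000/916011r⁴ + 92900/916011r³ + 644515/916011r² - 1672660/305337r - 684480/101779 to the basis.

The other S-polynomials (S(g_1,g_2), S(g_1,n), S(g_1,m_4), S(n,m_4), S(g_1,m_5), S(g_2,m_5), S(n,m_5), S(m_4,m_5)) all reduce to 0 modulo the current basis, so we have a Gröbner basis.
Inter-reduce: drop elements whose leading term is divisible by another's, tail-reduce, and make monic.
Reduced Gröbner basis: {p - 500/305337r³ + 710341/1221348r² - 4819135/1628464r - 277174/101779, q + 200/305337r³ - 20215/203558r² + 1263017/2442696r + 171937/101779, r⁴ - 929/80r³ - 128903/1600r² + 250899/400r + 19251/25}.
The reduced Gröbner basis of I + (h) is {p - 500/305337r³ + 710341/1221348r² - 4819135/1628464r - 277174/101779, q + 200/305337r³ - 20215/203558r² + 1263017/2442696r + 171937/101779, r⁴ - 929/80r³ - 128903/1600r² + 250899/400r + 19251/25} ≠ {1}, a proper ideal, so the enlarged system stays consistent: h is independent of I, with normal form -¼qr - 35q + 10/3r² - 221/12r - 59.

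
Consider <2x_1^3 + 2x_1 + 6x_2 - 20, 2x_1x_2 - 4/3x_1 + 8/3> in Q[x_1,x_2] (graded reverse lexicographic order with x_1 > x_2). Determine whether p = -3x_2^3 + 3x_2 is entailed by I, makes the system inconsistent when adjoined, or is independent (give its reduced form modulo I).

First compute the reduced Gröbner basis of I by Buchberger's algorithm.
f_1 = 2x_1^3 + 2x_1 + 6x_2 - 20, LT = x_1^3.
f_2 = 2x_1x_2 - 4/3x_1 + 8/3, LT = x_1x_2.

S(f_1,f_2): lcm = x_1^3x_2. S = 2/3x_1^3 - 4/3x_1^2 + x_1x_2 + 3x_2^2 - 10x_2.
  reduce S modulo (f_1, f_2):
  remainder -4/3x_1^2 + 3x_2^2 - 12x_2 + 16/3 ≠ 0; add h_3 = -4/3x_1^2 + 3x_2^2 - 12x_2 + 16/3 to the basis.

S(f_2,h_3): lcm = x_1^2x_2. S = 9/4x_2^3 - 2/3x_1^2 - 9x_2^2 + 4/3x_1 + 4x_2.
  reduce S modulo (f_1, f_2, h_3):
  remainder 9/4x_2^3 - 21/2x_2^2 + 4/3x_1 + 10x_2 - 8/3 ≠ 0; add h_4 = 9/4x_2^3 - 21/2x_2^2 + 4/3x_1 + 10x_2 - 8/3 to the basis.

The other S-polynomials (S(f_1,h_3), S(f_1,h_4), S(f_2,h_4), S(h_3,h_4)) all reduce to 0 modulo the current basis, so we have a Gröbner basis.
Inter-reduce: drop elements whose leading term is divisible by another's, tail-reduce, and make monic.
Reduced Gröbner basis: {x_2^3 - 14/3x_2^2 + 16/27x_1 + 40/9x_2 - 32/27, x_1^2 - 9/4x_2^2 + 9x_2 - 4, x_1x_2 - 2/3x_1 + 4/3}.
Label its elements g_1 = x_2^3 - 14/3x_2^2 + 16/27x_1 + 40/9x_2 - 32/27, g_2 = x_1^2 - 9/4x_2^2 + 9x_2 - 4, g_3 = x_1x_2 - 2/3x_1 + 4/3.

Reduce p = -3x_2^3 + 3x_2 modulo G:
  leading term x_2^3: subtract (-3)·g_1 from -3x_2^3 + 3x_2 → -14x_2^2 + 16/9x_1 + 49/3x_2 - 32/9
  leading term x_2^2: no divisor's leading term divides it; move -14x_2^2 to the remainder.
  leading term x_1: no divisor's leading term divides it; move 16/9x_1 to the remainder.
  leading term x_2: no divisor's leading term divides it; move 49/3x_2 to the remainder.
  leading term 1: no divisor's leading term divides it; move -32/9 to the remainder.
  normal form = -14x_2^2 + 16/9x_1 + 49/3x_2 - 32/9.
The normal form is nonzero, so p ∉ I. Since p minus its normal form lies in I, I + (p) = I + (r) where r = -14x_2^2 + 16/9x_1 + 49/3x_2 - 32/9; decide whether this ideal is the whole ring.
Run Buchberger on G together with r (pairs among the g_i already reduce to 0 since G is a Gröbner basis):
g_1 = x_2^3 - 14/3x_2^2 + 16/27x_1 + 40/9x_2 - 32/27, LT = x_2^3.
g_2 = x_1^2 - 9/4x_2^2 + 9x_2 - 4, LT = x_1^2.
g_3 = x_1x_2 - 2/3x_1 + 4/3, LT = x_1x_2.
r = -14x_2^2 + 16/9x_1 + 49/3x_2 - 32/9, LT = x_2^2.

S(g_1,r): lcm = x_2^3. S = 8/63x_1x_2 - 7/2x_2^2 + 16/27x_1 + 88/21x_2 - 32/27.
  reduce S modulo (g_1, g_2, g_3, r):
  remainder 44/189x_1 + 3/28x_2 - 88/189 ≠ 0; add m_5 = 44/189x_1 + 3/28x_2 - 88/189 to the basis.

S(g_3,r): lcm = x_1x_2^2. S = 8/63x_1^2 + 1/2x_1x_2 - 16/63x_1 + 4/3x_2.
  reduce S modulo (g_1, g_2, g_3, r, m_5):
  remainder 12175/25872x_2 ≠ 0; add m_6 = 12175/25872x_2 to the basis.

The other S-polynomials (S(g_1,g_2), S(g_1,g_3), S(g_2,g_3), S(g_2,r), S(g_1,m_5), S(g_2,m_5), S(g_3,m_5), S(r,m_5), S(g_1,m_6), S(g_2,m_6), S(g_3,m_6), S(r,m_6), S(m_5,m_6)) all reduce to 0 modulo the current basis, so we have a Gröbner basis.
Inter-reduce: drop elements whose leading term is divisible by another's, tail-reduce, and make monic.
Reduced Gröbner basis: {x_1 - 2, x_2}.
The reduced Gröbner basis of I + (p) is {x_1 - 2, x_2} ≠ {1}, a proper ideal, so the enlarged system stays consistent: p is independent of I, with normal form -14x_2^2 + 16/9x_1 + 49/3x_2 - 32/9.

-3x_2^3 + 3x_2 is independent of I; its normal form modulo I is -14x_2^2 + 16/9x_1 + 49/3x_2 - 32/9.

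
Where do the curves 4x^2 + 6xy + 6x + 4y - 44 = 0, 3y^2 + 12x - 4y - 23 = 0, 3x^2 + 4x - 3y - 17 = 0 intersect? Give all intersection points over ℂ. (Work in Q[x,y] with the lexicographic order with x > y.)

{(2, 1)}

Compute a lex Gröbner basis by Buchberger's algorithm.
f_1 = 4x^2 + 6xy + 6x + 4y - 44, LT = x^2.
f_2 = 12x + 3y^2 - 4y - 23, LT = x.
f_3 = 3x^2 + 4x - 3y - 17, LT = x^2.

S(f_1,f_2): lcm = x^2. S = -1/4xy^2 + 11/6xy + 41/12x + y - 11.
  leading term xy^2: subtract (-1/48y^2)·f_2 from -1/4xy^2 + 11/6xy + 41/12x + y - 11 → 11/6xy + 41/12x + 1/16y^4 - 1/12y^3 - 23/48y^2 + y - 11
  leading term xy: subtract (11/72y)·f_2 from 11/6xy + 41/12x + 1/16y^4 - 1/12y^3 - 23/48y^2 + y - 11 → 41/12x + 1/16y^4 - 13/24y^3 + 19/144y^2 + 325/72y - 11
  leading term x: subtract (41/144)·f_2 from 41/12x + 1/16y^4 - 13/24y^3 + 19/144y^2 + 325/72y - 11 → 1/16y^4 - 13/24y^3 - 13/18y^2 + 407/72y - 641/144
  leading term y^4: no divisor's leading term divides it; move 1/16y^4 to the remainder.
  leading term y^3: no divisor's leading term divides it; move -13/24y^3 to the remainder.
  leading term y^2: no divisor's leading term divides it; move -13/18y^2 to the remainder.
  leading term y: no divisor's leading term divides it; move 407/72y to the remainder.
  leading term 1: no divisor's leading term divides it; move -641/144 to the remainder.
  remainder 1/16y^4 - 13/24y^3 - 13/18y^2 + 407/72y - 641/144 ≠ 0; add h_4 = 1/16y^4 - 13/24y^3 - 13/18y^2 + 407/72y - 641/144 to the basis.

S(f_1,f_3): lcm = x^2. S = 3/2xy + 1/6x + 2y - 16/3.
  leading term xy: subtract (1/8y)·f_2 from 3/2xy + 1/6x + 2y - 16/3 → 1/6x - 3/8y^3 + 1/2y^2 + 39/8y - 16/3
  leading term x: subtract (1/72)·f_2 from 1/6x - 3/8y^3 + 1/2y^2 + 39/8y - 16/3 → -3/8y^3 + 11/24y^2 + 355/72y - 361/72
  leading term y^3: no divisor's leading term divides it; move -3/8y^3 to the remainder.
  leading term y^2: no divisor's leading term divides it; move 11/24y^2 to the remainder.
  leading term y: no divisor's leading term divides it; move 355/72y to the remainder.
  leading term 1: no divisor's leading term divides it; move -361/72 to the remainder.
  remainder -3/8y^3 + 11/24y^2 + 355/72y - 361/72 ≠ 0; add h_5 = -3/8y^3 + 11/24y^2 + 355/72y - 361/72 to the basis.

S(h_4,h_5): lcm = y^4. S = -67/9y^3 + 43/27y^2 + 2081/27y - 641/9.
  leading term y^3: subtract (536/27)·h_5 from -67/9y^3 + 43/27y^2 + 2081/27y - 641/9 → -608/81y^2 - 5056/243y + 6880/243
  leading term y^2: no divisor's leading term divides it; move -608/81y^2 to the remainder.
  leading term y: no divisor's leading term divides it; move -5056/243y to the remainder.
  leading term 1: no divisor's leading term divides it; move 6880/243 to the remainder.
  remainder -608/81y^2 - 5056/243y + 6880/243 ≠ 0; add h_6 = -608/81y^2 - 5056/243y + 6880/243 to the basis.

S(h_4,h_6): lcm = y^4. S = -652/57y^3 - 1331/171y^2 + 814/9y - 641/9.
  leading term y^3: subtract (5216/171)·h_5 from -652/57y^3 - 1331/171y^2 + 814/9y - 641/9 → -11165/513y^2 - 92266/1539y + 6619/81
  leading term y^2: subtract (33495/11552)·h_6 from -11165/513y^2 - 92266/1539y + 6619/81 → 136/361y - 136/361
  leading term y: no divisor's leading term divides it; move 136/361y to the remainder.
  leading term 1: no divisor's leading term divides it; move -136/361 to the remainder.
  remainder 136/361y - 136/361 ≠ 0; add h_7 = 136/361y - 136/361 to the basis.

The other S-polynomials (S(f_2,f_3), S(f_1,h_4), S(f_2,h_4), S(f_3,h_4), S(f_1,h_5), S(f_2,h_5), S(f_3,h_5), S(f_1,h_6), S(f_2,h_6), S(f_3,h_6), S(h_5,h_6), S(f_1,h_7), S(f_2,h_7), S(f_3,h_7), S(h_4,h_7), S(h_5,h_7), S(h_6,h_7)) all reduce to 0 modulo the current basis, so we have a Gröbner basis.
Inter-reduce: drop elements whose leading term is divisible by another's, tail-reduce, and make monic.
Reduced Gröbner basis: {x - 2, y - 1}.

Since the basis is lex-ordered, y - 1 is univariate in y. Its roots are {1}. Back-substituting each root into the other basis elements fixes the other coordinates.
  y = 1: the earlier basis element becomes x - 2 = 0, giving x = 2 — point (2, 1).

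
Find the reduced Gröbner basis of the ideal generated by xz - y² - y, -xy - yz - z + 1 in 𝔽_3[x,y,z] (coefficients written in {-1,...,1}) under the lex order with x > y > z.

f_1 = xz - y² - y, LT = xz.
f_2 = -xy - yz - z + 1, LT = xy.

S(f_1,f_2): lcm = xyz. S = -y³ - y² - yz² - z² + z.
  leading term y³: no divisor's leading term divides it; move -y³ to the remainder.
  leading term y²: no divisor's leading term divides it; move -y² to the remainder.
  leading term yz²: no divisor's leading term divides it; move -yz² to the remainder.
  leading term z²: no divisor's leading term divides it; move -z² to the remainder.
  leading term z: no divisor's leading term divides it; move z to the remainder.
  remainder -y³ - y² - yz² - z² + z ≠ 0; add g_3 = -y³ - y² - yz² - z² + z to the basis.

The other S-polynomials (S(f_1,g_3), S(f_2,g_3)) all reduce to 0 modulo the current basis, so we have a Gröbner basis.

G = {xy + yz + z - 1, xz - y² - y, y³ + y² + yz² + z² - z}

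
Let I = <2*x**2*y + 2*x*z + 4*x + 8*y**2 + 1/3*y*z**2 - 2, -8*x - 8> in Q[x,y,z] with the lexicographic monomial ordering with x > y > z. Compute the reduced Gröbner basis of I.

G = {x + 1, y**2 + 1/24*y*z**2 + 1/4*y - 1/4*z - 3/4}

f_1 = 2*x**2*y + 2*x*z + 4*x + 8*y**2 + 1/3*y*z**2 - 2, LT = x**2*y.
f_2 = -8*x - 8, LT = x.

S(f_1,f_2): lcm = x**2*y. S = -x*y + x*z + 2*x + 4*y**2 + 1/6*y*z**2 - 1.
  leading term x*y: subtract (1/8*y)·f_2 from -x*y + x*z + 2*x + 4*y**2 + 1/6*y*z**2 - 1 → x*z + 2*x + 4*y**2 + 1/6*y*z**2 + y - 1
  leading term x*z: subtract (-1/8*z)·f_2 from x*z + 2*x + 4*y**2 + 1/6*y*z**2 + y - 1 → 2*x + 4*y**2 + 1/6*y*z**2 + y - z - 1
  leading term x: subtract (-1/4)·f_2 from 2*x + 4*y**2 + 1/6*y*z**2 + y - z - 1 → 4*y**2 + 1/6*y*z**2 + y - z - 3
  leading term y**2: no divisor's leading term divides it; move 4*y**2 to the remainder.
  leading term y*z**2: no divisor's leading term divides it; move 1/6*y*z**2 to the remainder.
  leading term y: no divisor's leading term divides it; move y to the remainder.
  leading term z: no divisor's leading term divides it; move -z to the remainder.
  leading term 1: no divisor's leading term divides it; move -3 to the remainder.
  remainder 4*y**2 + 1/6*y*z**2 + y - z - 3 ≠ 0; add g_3 = 4*y**2 + 1/6*y*z**2 + y - z - 3 to the basis.

The other S-polynomials (S(f_1,g_3), S(f_2,g_3)) all reduce to 0 modulo the current basis, so we have a Gröbner basis.
Inter-reduce: drop elements whose leading term is divisible by another's, tail-reduce, and make monic.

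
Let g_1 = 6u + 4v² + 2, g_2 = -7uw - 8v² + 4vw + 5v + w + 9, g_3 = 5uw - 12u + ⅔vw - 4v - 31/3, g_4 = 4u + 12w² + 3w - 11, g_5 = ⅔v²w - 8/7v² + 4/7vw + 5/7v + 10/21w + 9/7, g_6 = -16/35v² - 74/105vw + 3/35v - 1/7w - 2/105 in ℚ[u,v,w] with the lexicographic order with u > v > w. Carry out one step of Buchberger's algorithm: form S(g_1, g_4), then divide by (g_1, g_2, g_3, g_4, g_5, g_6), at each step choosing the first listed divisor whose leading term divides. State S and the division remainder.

lcm(LM(g_1), LM(g_4)) = u.
S = (lcm/LT(g_1))·g_1 − (lcm/LT(g_4))·g_4 = ⅔v² - 3w² - ¾w + 37/12.
Reduce S modulo (g_1, g_2, g_3, g_4, g_5, g_6) in that order:
  leading term v²: subtract (-35/24)·g_6 from ⅔v² - 3w² - ¾w + 37/12 → -37/36vw + ⅛v - 3w² - 23/24w + 55/18
  leading term vw: no divisor's leading term divides it; move -37/36vw to the remainder.
  leading term v: no divisor's leading term divides it; move ⅛v to the remainder.
  leading term w²: no divisor's leading term divides it; move -3w² to the remainder.
  leading term w: no divisor's leading term divides it; move -23/24w to the remainder.
  leading term 1: no divisor's leading term divides it; move 55/18 to the remainder.
The remainder -37/36vw + ⅛v - 3w² - 23/24w + 55/18 is nonzero, so it would be added as the next basis element.

S(g_1, g_4) = ⅔v² - 3w² - ¾w + 37/12; remainder on division = -37/36vw + ⅛v - 3w² - 23/24w + 55/18.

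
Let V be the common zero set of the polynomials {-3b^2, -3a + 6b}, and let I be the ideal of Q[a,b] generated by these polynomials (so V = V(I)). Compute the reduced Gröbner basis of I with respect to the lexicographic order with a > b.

This is the nonlinear analogue of row-reducing a linear system.

f_1 = -3b^2, LT = b^2.
f_2 = -3a + 6b, LT = a.

The S-polynomials (S(f_1,f_2)) all reduce to 0 modulo the current basis, so we have a Gröbner basis.

G = {a - 2b, b^2}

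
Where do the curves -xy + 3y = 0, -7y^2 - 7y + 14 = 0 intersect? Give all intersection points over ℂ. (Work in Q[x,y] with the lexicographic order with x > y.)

{(3, -2), (3, 1)}

Compute a lex Gröbner basis by Buchberger's algorithm.
f_1 = -xy + 3y, LT = xy.
f_2 = -7y^2 - 7y + 14, LT = y^2.

S(f_1,f_2): lcm = xy^2. S = -xy + 2x - 3y^2.
  leading term xy: subtract (1)·f_1 from -xy + 2x - 3y^2 → 2x - 3y^2 - 3y
  leading term x: no divisor's leading term divides it; move 2x to the remainder.
  leading term y^2: subtract (3/7)·f_2 from -3y^2 - 3y → -6
  leading term 1: no divisor's leading term divides it; move -6 to the remainder.
  remainder 2x - 6 ≠ 0; add h_3 = 2x - 6 to the basis.

S(f_1,h_3): lcm = xy. S = 0.
  remainder 0.

S(f_2,h_3): leading monomials are coprime, so the S-polynomial reduces to 0 (Buchberger's first criterion).
Every S-polynomial of the final basis reduces to 0, so we have a Gröbner basis.
Inter-reduce: drop elements whose leading term is divisible by another's, tail-reduce, and make monic.
Reduced Gröbner basis: {x - 3, y^2 + y - 2}.

From the last basis element, y^2 + y - 2 = 0, so y takes values in {-2, 1}. Each choice, substituted upward through the basis, yields the corresponding point(s) of the solution set.
  y = -2: the earlier basis element becomes x - 3 = 0, giving x = 3 — point (3, -2).
  y = 1: the earlier basis element becomes x - 3 = 0, giving x = 3 — point (3, 1).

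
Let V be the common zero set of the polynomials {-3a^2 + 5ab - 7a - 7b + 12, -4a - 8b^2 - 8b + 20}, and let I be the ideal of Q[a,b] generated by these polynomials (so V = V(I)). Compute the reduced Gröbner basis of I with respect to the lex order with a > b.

G = {a + 2b^2 + 2b - 5, b^4 + 17/6b^3 - 13/3b^2 - 23/3b + 49/6}

f_1 = -3a^2 + 5ab - 7a - 7b + 12, LT = a^2.
f_2 = -4a - 8b^2 - 8b + 20, LT = a.

S(f_1,f_2): lcm = a^2. S = -2ab^2 - 11/3ab + 22/3a + 7/3b - 4.
  reduce S modulo (f_1, f_2):
  remainder 4b^4 + 34/3b^3 - 52/3b^2 - 92/3b + 98/3 ≠ 0; add g_3 = 4b^4 + 34/3b^3 - 52/3b^2 - 92/3b + 98/3 to the basis.

The other S-polynomials (S(f_1,g_3), S(f_2,g_3)) all reduce to 0 modulo the current basis, so we have a Gröbner basis.
Inter-reduce: drop elements whose leading term is divisible by another's, tail-reduce, and make monic.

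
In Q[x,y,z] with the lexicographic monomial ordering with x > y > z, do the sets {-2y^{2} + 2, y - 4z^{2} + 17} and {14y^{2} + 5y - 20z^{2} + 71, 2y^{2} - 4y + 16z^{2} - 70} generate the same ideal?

Yes, the ideals are equal.

Since reduced Gröbner bases are canonical representatives of ideals under a given ordering, it suffices to compute and compare them.
Buchberger on the first generating set:
f_1 = -2y^{2} + 2, LT = y^{2}.
f_2 = y - 4z^{2} + 17, LT = y.

S(f_1,f_2): lcm = y^{2}. S = 4yz^{2} - 17y - 1.
  leading term yz^{2}: subtract (4z^{2})·f_2 from 4yz^{2} - 17y - 1 → -17y + 16z^{4} - 68z^{2} - 1
  leading term y: subtract (-17)·f_2 from -17y + 16z^{4} - 68z^{2} - 1 → 16z^{4} - 136z^{2} + 288
  leading term z^{4}: no divisor's leading term divides it; move 16z^{4} to the remainder.
  leading term z^{2}: no divisor's leading term divides it; move -136z^{2} to the remainder.
  leading term 1: no divisor's leading term divides it; move 288 to the remainder.
  remainder 16z^{4} - 136z^{2} + 288 ≠ 0; add g_3 = 16z^{4} - 136z^{2} + 288 to the basis.

The other S-polynomials (S(f_1,g_3), S(f_2,g_3)) all reduce to 0 modulo the current basis, so we have a Gröbner basis.
Inter-reduce: drop elements whose leading term is divisible by another's, tail-reduce, and make monic.
Reduced Gröbner basis: {y - 4z^{2} + 17, z^{4} - \tfrac{17}{2}z^{2} + 18}.

Buchberger on the second generating set:
h_1 = 14y^{2} + 5y - 20z^{2} + 71, LT = y^{2}.
h_2 = 2y^{2} - 4y + 16z^{2} - 70, LT = y^{2}.

S(h_1,h_2): lcm = y^{2}. S = \tfrac{33}{14}y - \tfrac{66}{7}z^{2} + \tfrac{561}{14}.
  leading term y: no divisor's leading term divides it; move \tfrac{33}{14}y to the remainder.
  leading term z^{2}: no divisor's leading term divides it; move -\tfrac{66}{7}z^{2} to the remainder.
  leading term 1: no divisor's leading term divides it; move \tfrac{561}{14} to the remainder.
  remainder \tfrac{33}{14}y - \tfrac{66}{7}z^{2} + \tfrac{561}{14} ≠ 0; add k_3 = \tfrac{33}{14}y - \tfrac{66}{7}z^{2} + \tfrac{561}{14} to the basis.

S(h_1,k_3): lcm = y^{2}. S = 4yz^{2} - \tfrac{233}{14}y - \tfrac{10}{7}z^{2} + \tfrac{71}{14}.
  leading term yz^{2}: subtract (\tfrac{56}{33}z^{2})·k_3 from 4yz^{2} - \tfrac{233}{14}y - \tfrac{10}{7}z^{2} + \tfrac{71}{14} → -\tfrac{233}{14}y + 16z^{4} - \tfrac{486}{7}z^{2} + \tfrac{71}{14}
  leading term y: subtract (-\tfrac{233}{33})·k_3 from -\tfrac{233}{14}y + 16z^{4} - \tfrac{486}{7}z^{2} + \tfrac{71}{14} → 16z^{4} - 136z^{2} + 288
  leading term z^{4}: no divisor's leading term divides it; move 16z^{4} to the remainder.
  leading term z^{2}: no divisor's leading term divides it; move -136z^{2} to the remainder.
  leading term 1: no divisor's leading term divides it; move 288 to the remainder.
  remainder 16z^{4} - 136z^{2} + 288 ≠ 0; add k_4 = 16z^{4} - 136z^{2} + 288 to the basis.

The other S-polynomials (S(h_2,k_3), S(h_1,k_4), S(h_2,k_4), S(k_3,k_4)) all reduce to 0 modulo the current basis, so we have a Gröbner basis.
Inter-reduce: drop elements whose leading term is divisible by another's, tail-reduce, and make monic.
Reduced Gröbner basis: {y - 4z^{2} + 17, z^{4} - \tfrac{17}{2}z^{2} + 18}.

These coincide, so the ideals are equal.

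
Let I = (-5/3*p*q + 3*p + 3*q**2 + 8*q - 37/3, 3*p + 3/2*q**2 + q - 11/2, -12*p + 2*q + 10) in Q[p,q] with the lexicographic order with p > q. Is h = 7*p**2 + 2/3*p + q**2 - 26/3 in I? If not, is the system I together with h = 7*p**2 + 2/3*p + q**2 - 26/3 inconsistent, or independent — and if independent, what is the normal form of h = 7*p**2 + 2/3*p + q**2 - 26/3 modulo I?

7*p**2 + 2/3*p + q**2 - 26/3 lies in I (it reduces to 0).

First compute the reduced Gröbner basis of I by Buchberger's algorithm.
f_1 = -5/3*p*q + 3*p + 3*q**2 + 8*q - 37/3, LT = p*q.
f_2 = 3*p + 3/2*q**2 + q - 11/2, LT = p.
f_3 = -12*p + 2*q + 10, LT = p.

S(f_1,f_2): lcm = p*q. S = -9/5*p - 1/2*q**3 - 32/15*q**2 - 89/30*q + 37/5.
  reduce S modulo (f_1, f_2, f_3):
  remainder -1/2*q**3 - 37/30*q**2 - 71/30*q + 41/10 ≠ 0; add k_4 = -1/2*q**3 - 37/30*q**2 - 71/30*q + 41/10 to the basis.

S(f_1,f_3): lcm = p*q. S = -9/5*p - 49/30*q**2 - 119/30*q + 37/5.
  reduce S modulo (f_1, f_2, f_3, k_4):
  remainder -11/15*q**2 - 101/30*q + 41/10 ≠ 0; add k_5 = -11/15*q**2 - 101/30*q + 41/10 to the basis.

S(f_2,f_3): lcm = p. S = 1/2*q**2 + 1/2*q - 1.
  reduce S modulo (f_1, f_2, f_3, k_4, k_5):
  remainder -79/44*q + 79/44 ≠ 0; add k_6 = -79/44*q + 79/44 to the basis.

The other S-polynomials (S(f_1,k_4), S(f_2,k_4), S(f_3,k_4), S(f_1,k_5), S(f_2,k_5), S(f_3,k_5), S(k_4,k_5), S(f_1,k_6), S(f_2,k_6), S(f_3,k_6), S(k_4,k_6), S(k_5,k_6)) all reduce to 0 modulo the current basis, so we have a Gröbner basis.
Inter-reduce: drop elements whose leading term is divisible by another's, tail-reduce, and make monic.
Reduced Gröbner basis: {p - 1, q - 1}.
Label its elements g_1 = p - 1, g_2 = q - 1.

Reduce h = 7*p**2 + 2/3*p + q**2 - 26/3 modulo G:
  leading term p**2: subtract (7*p)·g_1 from 7*p**2 + 2/3*p + q**2 - 26/3 → 23/3*p + q**2 - 26/3
  leading term p: subtract (23/3)·g_1 from 23/3*p + q**2 - 26/3 → q**2 - 1
  leading term q**2: subtract (q)·g_2 from q**2 - 1 → q - 1
  leading term q: subtract (1)·g_2 from q - 1 → 0
  normal form = 0.
Since the normal form is 0, h ∈ I.

The remainder on division by a Gröbner basis is unique — it is the normal form.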